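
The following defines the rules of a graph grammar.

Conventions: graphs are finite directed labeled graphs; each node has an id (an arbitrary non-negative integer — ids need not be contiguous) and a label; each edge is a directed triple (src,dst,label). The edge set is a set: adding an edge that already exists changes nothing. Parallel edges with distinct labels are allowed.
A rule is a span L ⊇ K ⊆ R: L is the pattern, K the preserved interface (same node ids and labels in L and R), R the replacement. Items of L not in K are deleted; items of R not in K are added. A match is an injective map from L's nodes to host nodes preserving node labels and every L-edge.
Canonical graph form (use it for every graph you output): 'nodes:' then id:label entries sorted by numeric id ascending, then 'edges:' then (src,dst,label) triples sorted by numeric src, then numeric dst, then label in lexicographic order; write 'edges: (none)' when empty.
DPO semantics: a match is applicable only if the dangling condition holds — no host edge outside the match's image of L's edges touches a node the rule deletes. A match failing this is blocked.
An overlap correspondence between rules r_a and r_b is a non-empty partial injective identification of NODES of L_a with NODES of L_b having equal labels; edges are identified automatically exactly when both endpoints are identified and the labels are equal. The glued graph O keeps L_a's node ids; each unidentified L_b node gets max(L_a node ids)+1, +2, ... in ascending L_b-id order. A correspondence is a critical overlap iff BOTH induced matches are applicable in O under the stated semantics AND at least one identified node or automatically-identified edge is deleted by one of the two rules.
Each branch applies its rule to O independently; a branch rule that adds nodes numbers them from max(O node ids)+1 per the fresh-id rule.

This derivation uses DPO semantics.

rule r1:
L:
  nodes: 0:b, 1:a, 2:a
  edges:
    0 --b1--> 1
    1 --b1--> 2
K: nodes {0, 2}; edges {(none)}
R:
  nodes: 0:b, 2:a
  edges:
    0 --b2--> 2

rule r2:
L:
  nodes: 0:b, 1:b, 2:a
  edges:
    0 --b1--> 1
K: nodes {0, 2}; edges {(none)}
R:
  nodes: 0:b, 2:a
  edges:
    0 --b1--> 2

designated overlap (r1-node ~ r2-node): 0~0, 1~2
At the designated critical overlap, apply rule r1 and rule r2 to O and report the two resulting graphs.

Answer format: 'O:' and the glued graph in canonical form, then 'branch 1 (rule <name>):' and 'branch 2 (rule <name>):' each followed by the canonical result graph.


O:
nodes: 0:b, 1:a, 2:a, 3:b
edges: (0,1,b1); (0,3,b1); (1,2,b1)
branch 1 (rule r1):
nodes: 0:b, 2:a, 3:b
edges: (0,2,b2); (0,3,b1)
branch 2 (rule r2):
nodes: 0:b, 1:a, 2:a
edges: (0,1,b1); (1,2,b1)


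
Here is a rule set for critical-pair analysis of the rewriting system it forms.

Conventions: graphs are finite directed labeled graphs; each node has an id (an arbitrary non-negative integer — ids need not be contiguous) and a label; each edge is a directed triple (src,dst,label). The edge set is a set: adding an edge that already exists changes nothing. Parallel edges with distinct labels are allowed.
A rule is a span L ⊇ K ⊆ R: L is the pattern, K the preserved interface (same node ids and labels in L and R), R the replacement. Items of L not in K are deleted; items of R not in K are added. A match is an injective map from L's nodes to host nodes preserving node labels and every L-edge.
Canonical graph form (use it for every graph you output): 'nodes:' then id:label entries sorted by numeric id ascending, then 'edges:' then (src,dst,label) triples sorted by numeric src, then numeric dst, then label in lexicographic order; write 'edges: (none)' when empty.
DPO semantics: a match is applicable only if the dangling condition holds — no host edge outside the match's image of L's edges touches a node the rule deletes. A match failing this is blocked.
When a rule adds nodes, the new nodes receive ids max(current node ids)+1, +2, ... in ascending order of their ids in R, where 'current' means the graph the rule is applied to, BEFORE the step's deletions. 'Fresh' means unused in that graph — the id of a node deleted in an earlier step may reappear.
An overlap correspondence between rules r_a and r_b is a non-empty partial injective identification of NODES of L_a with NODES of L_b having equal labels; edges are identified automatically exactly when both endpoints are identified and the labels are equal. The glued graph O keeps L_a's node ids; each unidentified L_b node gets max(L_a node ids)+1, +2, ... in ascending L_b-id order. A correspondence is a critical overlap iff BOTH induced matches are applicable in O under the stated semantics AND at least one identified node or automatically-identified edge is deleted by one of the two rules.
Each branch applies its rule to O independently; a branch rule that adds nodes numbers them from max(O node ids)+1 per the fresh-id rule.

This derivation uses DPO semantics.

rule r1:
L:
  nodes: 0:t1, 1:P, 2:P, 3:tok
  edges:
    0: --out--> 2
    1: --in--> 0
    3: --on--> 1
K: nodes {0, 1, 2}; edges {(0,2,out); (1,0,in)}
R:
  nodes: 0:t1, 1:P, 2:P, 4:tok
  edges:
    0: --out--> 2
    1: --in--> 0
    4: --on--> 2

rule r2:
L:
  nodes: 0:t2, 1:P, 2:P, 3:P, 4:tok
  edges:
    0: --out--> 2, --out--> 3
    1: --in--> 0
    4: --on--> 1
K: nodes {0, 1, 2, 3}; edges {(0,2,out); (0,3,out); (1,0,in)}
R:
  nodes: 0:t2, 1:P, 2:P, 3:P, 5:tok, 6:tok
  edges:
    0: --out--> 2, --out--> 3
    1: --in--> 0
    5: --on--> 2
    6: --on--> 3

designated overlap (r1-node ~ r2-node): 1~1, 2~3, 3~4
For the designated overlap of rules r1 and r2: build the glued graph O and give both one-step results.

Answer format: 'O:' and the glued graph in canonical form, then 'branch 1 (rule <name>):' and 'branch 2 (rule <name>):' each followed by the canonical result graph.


O:
nodes: 0:t1, 1:P, 2:P, 3:tok, 4:t2, 5:P
edges: (0,2,out); (1,0,in); (1,4,in); (3,1,on); (4,2,out); (4,5,out)
branch 1 (rule r1):
nodes: 0:t1, 1:P, 2:P, 4:t2, 5:P, 6:tok
edges: (0,2,out); (1,0,in); (1,4,in); (4,2,out); (4,5,out); (6,2,on)
branch 2 (rule r2):
nodes: 0:t1, 1:P, 2:P, 4:t2, 5:P, 6:tok, 7:tok
edges: (0,2,out); (1,0,in); (1,4,in); (4,2,out); (4,5,out); (6,5,on); (7,2,on)


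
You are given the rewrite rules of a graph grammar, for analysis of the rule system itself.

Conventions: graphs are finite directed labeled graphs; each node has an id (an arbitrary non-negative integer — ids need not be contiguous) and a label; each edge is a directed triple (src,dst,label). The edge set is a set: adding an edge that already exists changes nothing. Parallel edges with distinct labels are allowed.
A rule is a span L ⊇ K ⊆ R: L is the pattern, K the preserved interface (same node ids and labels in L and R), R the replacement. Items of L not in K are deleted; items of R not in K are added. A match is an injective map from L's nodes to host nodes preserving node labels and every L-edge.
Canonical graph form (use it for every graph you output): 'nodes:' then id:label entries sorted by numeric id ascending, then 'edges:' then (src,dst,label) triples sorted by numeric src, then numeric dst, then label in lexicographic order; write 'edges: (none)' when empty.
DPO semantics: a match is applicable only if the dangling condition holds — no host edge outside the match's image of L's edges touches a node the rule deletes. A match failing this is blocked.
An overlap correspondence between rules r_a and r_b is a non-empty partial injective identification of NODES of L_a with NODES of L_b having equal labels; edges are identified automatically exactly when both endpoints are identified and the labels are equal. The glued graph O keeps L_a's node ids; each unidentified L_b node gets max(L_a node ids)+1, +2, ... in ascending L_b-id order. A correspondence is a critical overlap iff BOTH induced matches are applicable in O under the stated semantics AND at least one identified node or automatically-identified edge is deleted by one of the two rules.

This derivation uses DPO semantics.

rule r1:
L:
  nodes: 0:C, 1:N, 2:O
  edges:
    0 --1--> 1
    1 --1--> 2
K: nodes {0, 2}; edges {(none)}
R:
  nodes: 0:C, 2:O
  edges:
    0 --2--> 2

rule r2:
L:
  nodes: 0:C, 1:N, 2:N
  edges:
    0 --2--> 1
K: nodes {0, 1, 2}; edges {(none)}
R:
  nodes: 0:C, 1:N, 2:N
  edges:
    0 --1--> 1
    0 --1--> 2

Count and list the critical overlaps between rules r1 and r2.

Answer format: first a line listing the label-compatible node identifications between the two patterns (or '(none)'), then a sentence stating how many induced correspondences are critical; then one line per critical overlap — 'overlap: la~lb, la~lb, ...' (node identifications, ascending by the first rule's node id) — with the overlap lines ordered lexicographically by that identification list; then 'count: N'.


label-compatible node identifications between L(r1) and L(r2): 0~0, 1~1, 1~2
2 of the induced correspondences are critical overlaps of r1 and r2.
overlap: 0~0, 1~2
overlap: 1~2
count: 2


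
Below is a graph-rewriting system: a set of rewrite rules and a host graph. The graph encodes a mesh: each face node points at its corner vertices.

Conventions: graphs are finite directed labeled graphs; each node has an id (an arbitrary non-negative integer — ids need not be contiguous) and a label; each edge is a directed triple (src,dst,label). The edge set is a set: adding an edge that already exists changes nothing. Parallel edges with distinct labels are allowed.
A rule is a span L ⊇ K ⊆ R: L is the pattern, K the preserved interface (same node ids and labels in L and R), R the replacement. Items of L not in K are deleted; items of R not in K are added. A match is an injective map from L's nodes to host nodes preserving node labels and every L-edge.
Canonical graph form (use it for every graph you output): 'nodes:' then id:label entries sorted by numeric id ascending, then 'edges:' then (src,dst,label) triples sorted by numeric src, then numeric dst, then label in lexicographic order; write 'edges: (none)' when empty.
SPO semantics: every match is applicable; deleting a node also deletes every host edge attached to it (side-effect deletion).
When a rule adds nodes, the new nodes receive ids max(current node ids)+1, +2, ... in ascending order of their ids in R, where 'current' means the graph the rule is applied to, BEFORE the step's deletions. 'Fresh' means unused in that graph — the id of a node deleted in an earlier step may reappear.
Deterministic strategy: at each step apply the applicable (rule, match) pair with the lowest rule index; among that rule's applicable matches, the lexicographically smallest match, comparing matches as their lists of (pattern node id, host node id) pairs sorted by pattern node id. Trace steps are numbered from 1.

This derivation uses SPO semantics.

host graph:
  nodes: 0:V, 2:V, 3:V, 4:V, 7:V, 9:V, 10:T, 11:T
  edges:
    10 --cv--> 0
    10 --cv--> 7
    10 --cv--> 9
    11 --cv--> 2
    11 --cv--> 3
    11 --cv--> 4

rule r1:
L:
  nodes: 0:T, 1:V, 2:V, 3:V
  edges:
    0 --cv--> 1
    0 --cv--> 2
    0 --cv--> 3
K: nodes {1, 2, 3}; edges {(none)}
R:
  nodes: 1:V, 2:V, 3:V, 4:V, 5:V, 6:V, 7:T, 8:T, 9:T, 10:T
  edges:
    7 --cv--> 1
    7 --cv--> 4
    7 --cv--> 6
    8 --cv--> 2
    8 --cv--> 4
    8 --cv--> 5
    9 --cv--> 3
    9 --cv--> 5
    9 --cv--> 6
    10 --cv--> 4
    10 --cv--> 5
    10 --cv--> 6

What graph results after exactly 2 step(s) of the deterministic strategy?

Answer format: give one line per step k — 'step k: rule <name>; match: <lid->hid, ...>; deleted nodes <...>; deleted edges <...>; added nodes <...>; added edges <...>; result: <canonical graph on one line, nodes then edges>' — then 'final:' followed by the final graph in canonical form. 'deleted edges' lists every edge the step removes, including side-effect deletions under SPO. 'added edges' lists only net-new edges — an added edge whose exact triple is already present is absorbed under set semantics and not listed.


step 1: rule r1; match: 0->10, 1->0, 2->7, 3->9; deleted nodes 10; deleted edges (10,0,cv); (10,7,cv); (10,9,cv); added nodes 12, 13, 14, 15, 16, 17, 18; added edges (15,0,cv); (15,12,cv); (15,14,cv); (16,7,cv); (16,12,cv); (16,13,cv); (17,9,cv); (17,13,cv); (17,14,cv); (18,12,cv); (18,13,cv); (18,14,cv); result: nodes: 0:V, 2:V, 3:V, 4:V, 7:V, 9:V, 11:T, 12:V, 13:V, 14:V, 15:T, 16:T, 17:T, 18:T edges: (11,2,cv); (11,3,cv); (11,4,cv); (15,0,cv); (15,12,cv); (15,14,cv); (16,7,cv); (16,12,cv); (16,13,cv); (17,9,cv); (17,13,cv); (17,14,cv); (18,12,cv); (18,13,cv); (18,14,cv)
step 2: rule r1; match: 0->11, 1->2, 2->3, 3->4; deleted nodes 11; deleted edges (11,2,cv); (11,3,cv); (11,4,cv); added nodes 19, 20, 21, 22, 23, 24, 25; added edges (22,2,cv); (22,19,cv); (22,21,cv); (23,3,cv); (23,19,cv); (23,20,cv); (24,4,cv); (24,20,cv); (24,21,cv); (25,19,cv); (25,20,cv); (25,21,cv); result: nodes: 0:V, 2:V, 3:V, 4:V, 7:V, 9:V, 12:V, 13:V, 14:V, 15:T, 16:T, 17:T, 18:T, 19:V, 20:V, 21:V, 22:T, 23:T, 24:T, 25:T edges: (15,0,cv); (15,12,cv); (15,14,cv); (16,7,cv); (16,12,cv); (16,13,cv); (17,9,cv); (17,13,cv); (17,14,cv); (18,12,cv); (18,13,cv); (18,14,cv); (22,2,cv); (22,19,cv); (22,21,cv); (23,3,cv); (23,19,cv); (23,20,cv); (24,4,cv); (24,20,cv); (24,21,cv); (25,19,cv); (25,20,cv); (25,21,cv)
final:
nodes: 0:V, 2:V, 3:V, 4:V, 7:V, 9:V, 12:V, 13:V, 14:V, 15:T, 16:T, 17:T, 18:T, 19:V, 20:V, 21:V, 22:T, 23:T, 24:T, 25:T
edges: (15,0,cv); (15,12,cv); (15,14,cv); (16,7,cv); (16,12,cv); (16,13,cv); (17,9,cv); (17,13,cv); (17,14,cv); (18,12,cv); (18,13,cv); (18,14,cv); (22,2,cv); (22,19,cv); (22,21,cv); (23,3,cv); (23,19,cv); (23,20,cv); (24,4,cv); (24,20,cv); (24,21,cv); (25,19,cv); (25,20,cv); (25,21,cv)


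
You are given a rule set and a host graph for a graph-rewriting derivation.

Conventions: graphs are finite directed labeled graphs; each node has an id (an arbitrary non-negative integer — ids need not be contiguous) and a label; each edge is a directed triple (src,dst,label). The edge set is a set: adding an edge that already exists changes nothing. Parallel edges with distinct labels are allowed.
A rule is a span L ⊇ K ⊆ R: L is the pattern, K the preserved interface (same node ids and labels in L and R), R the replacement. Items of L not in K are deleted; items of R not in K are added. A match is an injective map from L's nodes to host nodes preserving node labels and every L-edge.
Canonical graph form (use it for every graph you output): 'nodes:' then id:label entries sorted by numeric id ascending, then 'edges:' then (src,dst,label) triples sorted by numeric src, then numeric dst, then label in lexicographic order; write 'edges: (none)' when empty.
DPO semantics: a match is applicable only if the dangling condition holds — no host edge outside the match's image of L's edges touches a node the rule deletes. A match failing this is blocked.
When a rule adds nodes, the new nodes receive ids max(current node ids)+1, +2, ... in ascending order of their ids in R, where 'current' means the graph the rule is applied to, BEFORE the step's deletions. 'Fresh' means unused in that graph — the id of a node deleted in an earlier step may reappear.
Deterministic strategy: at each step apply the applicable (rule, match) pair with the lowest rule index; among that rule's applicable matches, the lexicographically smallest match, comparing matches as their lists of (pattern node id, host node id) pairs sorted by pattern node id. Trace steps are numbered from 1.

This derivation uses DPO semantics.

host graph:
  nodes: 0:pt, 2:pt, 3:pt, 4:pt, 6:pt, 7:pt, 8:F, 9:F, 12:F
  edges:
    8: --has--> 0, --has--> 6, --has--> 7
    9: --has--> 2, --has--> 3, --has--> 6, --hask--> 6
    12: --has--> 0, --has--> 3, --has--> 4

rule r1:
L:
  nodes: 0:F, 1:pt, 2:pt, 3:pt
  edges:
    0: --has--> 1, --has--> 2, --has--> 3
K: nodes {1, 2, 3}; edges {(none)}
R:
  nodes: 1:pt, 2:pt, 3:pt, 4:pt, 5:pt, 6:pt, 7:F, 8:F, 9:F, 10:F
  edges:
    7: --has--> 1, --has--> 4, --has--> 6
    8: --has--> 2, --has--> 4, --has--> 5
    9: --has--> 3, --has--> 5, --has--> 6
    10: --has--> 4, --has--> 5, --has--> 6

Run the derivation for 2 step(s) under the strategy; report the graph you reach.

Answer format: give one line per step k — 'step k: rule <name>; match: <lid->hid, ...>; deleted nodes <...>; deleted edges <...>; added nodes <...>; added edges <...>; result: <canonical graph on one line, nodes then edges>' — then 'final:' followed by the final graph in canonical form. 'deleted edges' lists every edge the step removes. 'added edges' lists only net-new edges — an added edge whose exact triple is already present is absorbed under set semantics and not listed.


step 1: rule r1; match: 0->8, 1->0, 2->6, 3->7; deleted nodes 8; deleted edges (8,0,has); (8,6,has); (8,7,has); added nodes 13, 14, 15, 16, 17, 18, 19; added edges (16,0,has); (16,13,has); (16,15,has); (17,6,has); (17,13,has); (17,14,has); (18,7,has); (18,14,has); (18,15,has); (19,13,has); (19,14,has); (19,15,has); result: nodes: 0:pt, 2:pt, 3:pt, 4:pt, 6:pt, 7:pt, 9:F, 12:F, 13:pt, 14:pt, 15:pt, 16:F, 17:F, 18:F, 19:F edges: (9,2,has); (9,3,has); (9,6,has); (9,6,hask); (12,0,has); (12,3,has); (12,4,has); (16,0,has); (16,13,has); (16,15,has); (17,6,has); (17,13,has); (17,14,has); (18,7,has); (18,14,has); (18,15,has); (19,13,has); (19,14,has); (19,15,has)
step 2: rule r1; match: 0->12, 1->0, 2->3, 3->4; deleted nodes 12; deleted edges (12,0,has); (12,3,has); (12,4,has); added nodes 20, 21, 22, 23, 24, 25, 26; added edges (23,0,has); (23,20,has); (23,22,has); (24,3,has); (24,20,has); (24,21,has); (25,4,has); (25,21,has); (25,22,has); (26,20,has); (26,21,has); (26,22,has); result: nodes: 0:pt, 2:pt, 3:pt, 4:pt, 6:pt, 7:pt, 9:F, 13:pt, 14:pt, 15:pt, 16:F, 17:F, 18:F, 19:F, 20:pt, 21:pt, 22:pt, 23:F, 24:F, 25:F, 26:F edges: (9,2,has); (9,3,has); (9,6,has); (9,6,hask); (16,0,has); (16,13,has); (16,15,has); (17,6,has); (17,13,has); (17,14,has); (18,7,has); (18,14,has); (18,15,has); (19,13,has); (19,14,has); (19,15,has); (23,0,has); (23,20,has); (23,22,has); (24,3,has); (24,20,has); (24,21,has); (25,4,has); (25,21,has); (25,22,has); (26,20,has); (26,21,has); (26,22,has)
final:
nodes: 0:pt, 2:pt, 3:pt, 4:pt, 6:pt, 7:pt, 9:F, 13:pt, 14:pt, 15:pt, 16:F, 17:F, 18:F, 19:F, 20:pt, 21:pt, 22:pt, 23:F, 24:F, 25:F, 26:F
edges: (9,2,has); (9,3,has); (9,6,has); (9,6,hask); (16,0,has); (16,13,has); (16,15,has); (17,6,has); (17,13,has); (17,14,has); (18,7,has); (18,14,has); (18,15,has); (19,13,has); (19,14,has); (19,15,has); (23,0,has); (23,20,has); (23,22,has); (24,3,has); (24,20,has); (24,21,has); (25,4,has); (25,21,has); (25,22,has); (26,20,has); (26,21,has); (26,22,has)


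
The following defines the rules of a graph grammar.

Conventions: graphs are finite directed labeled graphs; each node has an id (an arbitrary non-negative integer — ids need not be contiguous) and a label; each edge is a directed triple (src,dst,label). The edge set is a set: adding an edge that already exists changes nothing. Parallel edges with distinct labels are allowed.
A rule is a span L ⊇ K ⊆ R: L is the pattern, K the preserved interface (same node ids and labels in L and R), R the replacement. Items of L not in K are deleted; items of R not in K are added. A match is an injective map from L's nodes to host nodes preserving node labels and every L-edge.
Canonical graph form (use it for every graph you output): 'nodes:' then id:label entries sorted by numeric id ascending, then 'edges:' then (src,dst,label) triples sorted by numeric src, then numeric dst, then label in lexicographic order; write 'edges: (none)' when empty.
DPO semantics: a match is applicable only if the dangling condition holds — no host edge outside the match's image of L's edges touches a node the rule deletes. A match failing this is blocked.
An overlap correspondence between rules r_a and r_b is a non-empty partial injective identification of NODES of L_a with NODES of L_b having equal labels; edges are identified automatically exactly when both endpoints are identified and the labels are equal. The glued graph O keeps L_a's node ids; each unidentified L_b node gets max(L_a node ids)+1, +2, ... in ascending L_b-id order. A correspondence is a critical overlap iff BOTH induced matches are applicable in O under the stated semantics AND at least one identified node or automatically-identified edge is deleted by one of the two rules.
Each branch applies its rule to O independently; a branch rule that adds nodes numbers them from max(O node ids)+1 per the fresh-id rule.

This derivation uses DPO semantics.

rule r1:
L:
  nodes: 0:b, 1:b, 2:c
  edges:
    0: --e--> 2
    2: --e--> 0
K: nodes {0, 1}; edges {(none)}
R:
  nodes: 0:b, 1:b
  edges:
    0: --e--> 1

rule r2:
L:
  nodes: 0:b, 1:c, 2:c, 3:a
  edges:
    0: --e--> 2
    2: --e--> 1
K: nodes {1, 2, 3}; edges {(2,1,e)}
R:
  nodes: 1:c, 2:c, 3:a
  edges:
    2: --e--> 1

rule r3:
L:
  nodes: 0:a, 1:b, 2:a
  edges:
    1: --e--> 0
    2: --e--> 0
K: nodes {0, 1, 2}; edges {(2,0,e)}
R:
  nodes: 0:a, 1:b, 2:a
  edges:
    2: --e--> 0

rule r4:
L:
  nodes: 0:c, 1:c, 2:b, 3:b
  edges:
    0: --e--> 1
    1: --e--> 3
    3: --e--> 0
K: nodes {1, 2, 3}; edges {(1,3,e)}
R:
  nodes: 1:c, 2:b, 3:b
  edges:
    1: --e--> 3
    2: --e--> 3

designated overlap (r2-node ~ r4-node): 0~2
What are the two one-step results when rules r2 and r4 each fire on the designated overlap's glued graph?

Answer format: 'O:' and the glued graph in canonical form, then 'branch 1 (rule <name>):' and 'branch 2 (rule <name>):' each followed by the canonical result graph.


O:
nodes: 0:b, 1:c, 2:c, 3:a, 4:c, 5:c, 6:b
edges: (0,2,e); (2,1,e); (4,5,e); (5,6,e); (6,4,e)
branch 1 (rule r2):
nodes: 1:c, 2:c, 3:a, 4:c, 5:c, 6:b
edges: (2,1,e); (4,5,e); (5,6,e); (6,4,e)
branch 2 (rule r4):
nodes: 0:b, 1:c, 2:c, 3:a, 5:c, 6:b
edges: (0,2,e); (0,6,e); (2,1,e); (5,6,e)


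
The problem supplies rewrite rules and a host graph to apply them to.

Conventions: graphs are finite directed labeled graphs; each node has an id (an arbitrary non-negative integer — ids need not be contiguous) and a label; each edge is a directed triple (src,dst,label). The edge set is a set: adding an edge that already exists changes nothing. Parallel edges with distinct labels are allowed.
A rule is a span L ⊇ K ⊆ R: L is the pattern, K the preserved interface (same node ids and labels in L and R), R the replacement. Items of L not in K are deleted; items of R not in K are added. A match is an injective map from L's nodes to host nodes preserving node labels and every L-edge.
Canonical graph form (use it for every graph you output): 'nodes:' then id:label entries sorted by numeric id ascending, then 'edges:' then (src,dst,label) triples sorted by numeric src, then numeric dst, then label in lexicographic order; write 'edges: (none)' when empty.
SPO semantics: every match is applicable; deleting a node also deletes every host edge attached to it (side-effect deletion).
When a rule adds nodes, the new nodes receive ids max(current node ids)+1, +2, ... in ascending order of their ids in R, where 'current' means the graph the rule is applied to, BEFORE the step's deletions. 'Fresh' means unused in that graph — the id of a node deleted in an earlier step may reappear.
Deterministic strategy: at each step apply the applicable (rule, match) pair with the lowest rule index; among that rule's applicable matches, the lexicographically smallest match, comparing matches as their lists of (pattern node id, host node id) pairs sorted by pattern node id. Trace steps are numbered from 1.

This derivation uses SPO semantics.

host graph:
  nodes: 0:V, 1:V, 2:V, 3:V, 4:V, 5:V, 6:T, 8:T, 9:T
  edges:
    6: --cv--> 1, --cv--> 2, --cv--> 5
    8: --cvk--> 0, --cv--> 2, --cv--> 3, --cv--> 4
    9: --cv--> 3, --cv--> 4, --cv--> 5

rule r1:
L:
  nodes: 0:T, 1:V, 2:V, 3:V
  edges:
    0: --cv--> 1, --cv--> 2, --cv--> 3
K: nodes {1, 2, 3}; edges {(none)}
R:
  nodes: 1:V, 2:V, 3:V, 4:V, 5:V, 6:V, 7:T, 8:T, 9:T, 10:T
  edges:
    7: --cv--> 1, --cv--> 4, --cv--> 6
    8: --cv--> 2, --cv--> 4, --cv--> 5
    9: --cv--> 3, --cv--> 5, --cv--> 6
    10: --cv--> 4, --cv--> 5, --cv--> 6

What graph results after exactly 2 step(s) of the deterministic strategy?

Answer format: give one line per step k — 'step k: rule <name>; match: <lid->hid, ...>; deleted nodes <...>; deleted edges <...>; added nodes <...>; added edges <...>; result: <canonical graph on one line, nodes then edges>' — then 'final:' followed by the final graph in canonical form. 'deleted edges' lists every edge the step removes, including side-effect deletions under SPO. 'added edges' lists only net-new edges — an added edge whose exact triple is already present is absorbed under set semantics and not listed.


step 1: rule r1; match: 0->6, 1->1, 2->2, 3->5; deleted nodes 6; deleted edges (6,1,cv); (6,2,cv); (6,5,cv); added nodes 10, 11, 12, 13, 14, 15, 16; added edges (13,1,cv); (13,10,cv); (13,12,cv); (14,2,cv); (14,10,cv); (14,11,cv); (15,5,cv); (15,11,cv); (15,12,cv); (16,10,cv); (16,11,cv); (16,12,cv); result: nodes: 0:V, 1:V, 2:V, 3:V, 4:V, 5:V, 8:T, 9:T, 10:V, 11:V, 12:V, 13:T, 14:T, 15:T, 16:T edges: (8,0,cvk); (8,2,cv); (8,3,cv); (8,4,cv); (9,3,cv); (9,4,cv); (9,5,cv); (13,1,cv); (13,10,cv); (13,12,cv); (14,2,cv); (14,10,cv); (14,11,cv); (15,5,cv); (15,11,cv); (15,12,cv); (16,10,cv); (16,11,cv); (16,12,cv)
step 2: rule r1; match: 0->8, 1->2, 2->3, 3->4; deleted nodes 8; deleted edges (8,0,cvk); (8,2,cv); (8,3,cv); (8,4,cv); added nodes 17, 18, 19, 20, 21, 22, 23; added edges (20,2,cv); (20,17,cv); (20,19,cv); (21,3,cv); (21,17,cv); (21,18,cv); (22,4,cv); (22,18,cv); (22,19,cv); (23,17,cv); (23,18,cv); (23,19,cv); result: nodes: 0:V, 1:V, 2:V, 3:V, 4:V, 5:V, 9:T, 10:V, 11:V, 12:V, 13:T, 14:T, 15:T, 16:T, 17:V, 18:V, 19:V, 20:T, 21:T, 22:T, 23:T edges: (9,3,cv); (9,4,cv); (9,5,cv); (13,1,cv); (13,10,cv); (13,12,cv); (14,2,cv); (14,10,cv); (14,11,cv); (15,5,cv); (15,11,cv); (15,12,cv); (16,10,cv); (16,11,cv); (16,12,cv); (20,2,cv); (20,17,cv); (20,19,cv); (21,3,cv); (21,17,cv); (21,18,cv); (22,4,cv); (22,18,cv); (22,19,cv); (23,17,cv); (23,18,cv); (23,19,cv)
final:
nodes: 0:V, 1:V, 2:V, 3:V, 4:V, 5:V, 9:T, 10:V, 11:V, 12:V, 13:T, 14:T, 15:T, 16:T, 17:V, 18:V, 19:V, 20:T, 21:T, 22:T, 23:T
edges: (9,3,cv); (9,4,cv); (9,5,cv); (13,1,cv); (13,10,cv); (13,12,cv); (14,2,cv); (14,10,cv); (14,11,cv); (15,5,cv); (15,11,cv); (15,12,cv); (16,10,cv); (16,11,cv); (16,12,cv); (20,2,cv); (20,17,cv); (20,19,cv); (21,3,cv); (21,17,cv); (21,18,cv); (22,4,cv); (22,18,cv); (22,19,cv); (23,17,cv); (23,18,cv); (23,19,cv)


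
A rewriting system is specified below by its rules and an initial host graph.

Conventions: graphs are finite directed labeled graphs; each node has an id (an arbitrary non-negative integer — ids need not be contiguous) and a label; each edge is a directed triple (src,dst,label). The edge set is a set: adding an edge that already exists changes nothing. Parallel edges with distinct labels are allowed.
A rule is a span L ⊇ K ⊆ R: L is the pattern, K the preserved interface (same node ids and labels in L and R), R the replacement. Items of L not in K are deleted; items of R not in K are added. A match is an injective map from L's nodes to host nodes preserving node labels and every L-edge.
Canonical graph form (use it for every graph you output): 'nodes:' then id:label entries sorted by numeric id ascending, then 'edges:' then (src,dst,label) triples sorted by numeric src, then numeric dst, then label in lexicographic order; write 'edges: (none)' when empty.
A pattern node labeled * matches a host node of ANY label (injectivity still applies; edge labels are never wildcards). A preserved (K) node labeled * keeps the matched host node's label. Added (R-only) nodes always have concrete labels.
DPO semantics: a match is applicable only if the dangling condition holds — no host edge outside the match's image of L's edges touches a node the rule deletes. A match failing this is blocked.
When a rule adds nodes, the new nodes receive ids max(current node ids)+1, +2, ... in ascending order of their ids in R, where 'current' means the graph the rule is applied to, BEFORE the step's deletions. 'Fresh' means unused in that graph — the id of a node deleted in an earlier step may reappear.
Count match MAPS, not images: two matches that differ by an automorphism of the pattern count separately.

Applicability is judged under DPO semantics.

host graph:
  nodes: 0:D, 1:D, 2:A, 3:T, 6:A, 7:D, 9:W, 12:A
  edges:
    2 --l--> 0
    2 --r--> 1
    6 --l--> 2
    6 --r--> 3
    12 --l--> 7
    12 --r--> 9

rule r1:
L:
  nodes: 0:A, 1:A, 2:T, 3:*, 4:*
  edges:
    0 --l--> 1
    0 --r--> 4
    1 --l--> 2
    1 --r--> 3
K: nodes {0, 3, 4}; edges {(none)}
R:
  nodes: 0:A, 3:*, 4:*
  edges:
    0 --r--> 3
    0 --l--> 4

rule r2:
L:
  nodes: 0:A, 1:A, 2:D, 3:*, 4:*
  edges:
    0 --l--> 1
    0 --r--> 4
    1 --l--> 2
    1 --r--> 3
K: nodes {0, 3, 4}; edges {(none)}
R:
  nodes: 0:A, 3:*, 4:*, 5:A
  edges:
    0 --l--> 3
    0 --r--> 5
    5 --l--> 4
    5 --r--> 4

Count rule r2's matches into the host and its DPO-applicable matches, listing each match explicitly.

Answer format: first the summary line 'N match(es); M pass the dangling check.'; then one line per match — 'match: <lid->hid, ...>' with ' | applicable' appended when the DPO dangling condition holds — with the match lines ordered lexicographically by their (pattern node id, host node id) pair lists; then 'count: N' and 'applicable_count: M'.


1 match(es); 1 pass the dangling check.
match: 0->6, 1->2, 2->0, 3->1, 4->3 | applicable
count: 1
applicable_count: 1


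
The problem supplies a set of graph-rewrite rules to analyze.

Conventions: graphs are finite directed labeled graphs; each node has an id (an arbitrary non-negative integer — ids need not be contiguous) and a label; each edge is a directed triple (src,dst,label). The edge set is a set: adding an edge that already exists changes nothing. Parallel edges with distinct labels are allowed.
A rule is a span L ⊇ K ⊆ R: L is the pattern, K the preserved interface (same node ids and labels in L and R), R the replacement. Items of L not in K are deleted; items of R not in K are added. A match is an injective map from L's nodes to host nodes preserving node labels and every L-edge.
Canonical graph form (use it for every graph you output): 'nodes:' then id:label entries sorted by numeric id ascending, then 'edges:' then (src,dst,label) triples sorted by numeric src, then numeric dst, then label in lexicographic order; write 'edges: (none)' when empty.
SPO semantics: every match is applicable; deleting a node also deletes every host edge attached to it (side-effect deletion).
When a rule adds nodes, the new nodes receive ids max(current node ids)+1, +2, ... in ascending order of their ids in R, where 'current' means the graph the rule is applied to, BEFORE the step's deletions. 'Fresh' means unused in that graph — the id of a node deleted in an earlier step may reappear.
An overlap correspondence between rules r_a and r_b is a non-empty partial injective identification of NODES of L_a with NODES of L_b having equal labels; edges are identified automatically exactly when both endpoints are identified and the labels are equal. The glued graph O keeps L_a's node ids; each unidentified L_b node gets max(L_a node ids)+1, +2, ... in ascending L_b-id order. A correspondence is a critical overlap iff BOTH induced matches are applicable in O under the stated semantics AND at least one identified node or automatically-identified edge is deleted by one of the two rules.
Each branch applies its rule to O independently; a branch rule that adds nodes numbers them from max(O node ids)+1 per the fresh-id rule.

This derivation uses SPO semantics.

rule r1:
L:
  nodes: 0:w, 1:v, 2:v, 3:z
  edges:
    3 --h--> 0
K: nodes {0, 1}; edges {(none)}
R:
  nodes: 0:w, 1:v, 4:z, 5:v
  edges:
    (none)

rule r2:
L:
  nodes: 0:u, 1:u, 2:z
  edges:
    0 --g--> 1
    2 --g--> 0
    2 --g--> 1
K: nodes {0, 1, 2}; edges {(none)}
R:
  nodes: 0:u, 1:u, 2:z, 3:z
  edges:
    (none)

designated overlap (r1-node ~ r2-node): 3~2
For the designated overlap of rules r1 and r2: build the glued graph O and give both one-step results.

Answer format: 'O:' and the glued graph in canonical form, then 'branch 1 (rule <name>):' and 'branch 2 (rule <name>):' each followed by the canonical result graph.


O:
nodes: 0:w, 1:v, 2:v, 3:z, 4:u, 5:u
edges: (3,0,h); (3,4,g); (3,5,g); (4,5,g)
branch 1 (rule r1):
nodes: 0:w, 1:v, 4:u, 5:u, 6:z, 7:v
edges: (4,5,g)
branch 2 (rule r2):
nodes: 0:w, 1:v, 2:v, 3:z, 4:u, 5:u, 6:z
edges: (3,0,h)


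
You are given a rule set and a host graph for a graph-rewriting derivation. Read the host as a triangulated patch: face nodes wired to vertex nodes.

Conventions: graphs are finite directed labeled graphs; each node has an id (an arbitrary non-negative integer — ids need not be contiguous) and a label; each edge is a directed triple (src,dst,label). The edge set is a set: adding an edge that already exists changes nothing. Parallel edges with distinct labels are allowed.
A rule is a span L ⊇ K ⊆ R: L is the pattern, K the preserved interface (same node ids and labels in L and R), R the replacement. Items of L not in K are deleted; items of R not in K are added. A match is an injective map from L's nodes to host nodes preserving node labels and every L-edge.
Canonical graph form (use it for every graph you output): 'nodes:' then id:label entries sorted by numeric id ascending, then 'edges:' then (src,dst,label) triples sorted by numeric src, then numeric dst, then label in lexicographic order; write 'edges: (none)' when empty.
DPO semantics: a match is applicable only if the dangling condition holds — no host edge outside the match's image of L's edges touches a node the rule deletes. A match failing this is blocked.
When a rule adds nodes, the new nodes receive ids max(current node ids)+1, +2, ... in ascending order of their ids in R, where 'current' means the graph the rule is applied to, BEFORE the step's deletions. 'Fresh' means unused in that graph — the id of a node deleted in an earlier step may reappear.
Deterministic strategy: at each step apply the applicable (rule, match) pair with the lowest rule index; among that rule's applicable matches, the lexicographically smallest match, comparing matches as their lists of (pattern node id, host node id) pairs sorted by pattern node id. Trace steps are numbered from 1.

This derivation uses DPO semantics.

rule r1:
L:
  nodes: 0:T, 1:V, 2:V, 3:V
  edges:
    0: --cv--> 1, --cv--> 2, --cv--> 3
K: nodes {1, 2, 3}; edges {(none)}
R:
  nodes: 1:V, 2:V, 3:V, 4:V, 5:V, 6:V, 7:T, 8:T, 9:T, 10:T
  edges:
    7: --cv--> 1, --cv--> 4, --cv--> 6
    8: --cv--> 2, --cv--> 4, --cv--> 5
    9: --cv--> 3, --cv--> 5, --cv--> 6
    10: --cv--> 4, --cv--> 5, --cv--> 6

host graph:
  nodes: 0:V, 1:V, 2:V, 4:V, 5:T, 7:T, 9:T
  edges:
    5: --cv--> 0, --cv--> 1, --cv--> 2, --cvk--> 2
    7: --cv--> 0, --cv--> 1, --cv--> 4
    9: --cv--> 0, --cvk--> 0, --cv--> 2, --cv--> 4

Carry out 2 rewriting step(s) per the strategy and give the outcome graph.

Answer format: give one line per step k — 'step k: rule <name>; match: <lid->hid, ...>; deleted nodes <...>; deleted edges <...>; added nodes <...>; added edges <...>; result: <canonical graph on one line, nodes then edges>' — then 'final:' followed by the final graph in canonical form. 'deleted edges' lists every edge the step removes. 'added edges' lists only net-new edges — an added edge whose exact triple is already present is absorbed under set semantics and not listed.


step 1: rule r1; match: 0->7, 1->0, 2->1, 3->4; deleted nodes 7; deleted edges (7,0,cv); (7,1,cv); (7,4,cv); added nodes 10, 11, 12, 13, 14, 15, 16; added edges (13,0,cv); (13,10,cv); (13,12,cv); (14,1,cv); (14,10,cv); (14,11,cv); (15,4,cv); (15,11,cv); (15,12,cv); (16,10,cv); (16,11,cv); (16,12,cv); result: nodes: 0:V, 1:V, 2:V, 4:V, 5:T, 9:T, 10:V, 11:V, 12:V, 13:T, 14:T, 15:T, 16:T edges: (5,0,cv); (5,1,cv); (5,2,cv); (5,2,cvk); (9,0,cv); (9,0,cvk); (9,2,cv); (9,4,cv); (13,0,cv); (13,10,cv); (13,12,cv); (14,1,cv); (14,10,cv); (14,11,cv); (15,4,cv); (15,11,cv); (15,12,cv); (16,10,cv); (16,11,cv); (16,12,cv)
step 2: rule r1; match: 0->13, 1->0, 2->10, 3->12; deleted nodes 13; deleted edges (13,0,cv); (13,10,cv); (13,12,cv); added nodes 17, 18, 19, 20, 21, 22, 23; added edges (20,0,cv); (20,17,cv); (20,19,cv); (21,10,cv); (21,17,cv); (21,18,cv); (22,12,cv); (22,18,cv); (22,19,cv); (23,17,cv); (23,18,cv); (23,19,cv); result: nodes: 0:V, 1:V, 2:V, 4:V, 5:T, 9:T, 10:V, 11:V, 12:V, 14:T, 15:T, 16:T, 17:V, 18:V, 19:V, 20:T, 21:T, 22:T, 23:T edges: (5,0,cv); (5,1,cv); (5,2,cv); (5,2,cvk); (9,0,cv); (9,0,cvk); (9,2,cv); (9,4,cv); (14,1,cv); (14,10,cv); (14,11,cv); (15,4,cv); (15,11,cv); (15,12,cv); (16,10,cv); (16,11,cv); (16,12,cv); (20,0,cv); (20,17,cv); (20,19,cv); (21,10,cv); (21,17,cv); (21,18,cv); (22,12,cv); (22,18,cv); (22,19,cv); (23,17,cv); (23,18,cv); (23,19,cv)
final:
nodes: 0:V, 1:V, 2:V, 4:V, 5:T, 9:T, 10:V, 11:V, 12:V, 14:T, 15:T, 16:T, 17:V, 18:V, 19:V, 20:T, 21:T, 22:T, 23:T
edges: (5,0,cv); (5,1,cv); (5,2,cv); (5,2,cvk); (9,0,cv); (9,0,cvk); (9,2,cv); (9,4,cv); (14,1,cv); (14,10,cv); (14,11,cv); (15,4,cv); (15,11,cv); (15,12,cv); (16,10,cv); (16,11,cv); (16,12,cv); (20,0,cv); (20,17,cv); (20,19,cv); (21,10,cv); (21,17,cv); (21,18,cv); (22,12,cv); (22,18,cv); (22,19,cv); (23,17,cv); (23,18,cv); (23,19,cv)


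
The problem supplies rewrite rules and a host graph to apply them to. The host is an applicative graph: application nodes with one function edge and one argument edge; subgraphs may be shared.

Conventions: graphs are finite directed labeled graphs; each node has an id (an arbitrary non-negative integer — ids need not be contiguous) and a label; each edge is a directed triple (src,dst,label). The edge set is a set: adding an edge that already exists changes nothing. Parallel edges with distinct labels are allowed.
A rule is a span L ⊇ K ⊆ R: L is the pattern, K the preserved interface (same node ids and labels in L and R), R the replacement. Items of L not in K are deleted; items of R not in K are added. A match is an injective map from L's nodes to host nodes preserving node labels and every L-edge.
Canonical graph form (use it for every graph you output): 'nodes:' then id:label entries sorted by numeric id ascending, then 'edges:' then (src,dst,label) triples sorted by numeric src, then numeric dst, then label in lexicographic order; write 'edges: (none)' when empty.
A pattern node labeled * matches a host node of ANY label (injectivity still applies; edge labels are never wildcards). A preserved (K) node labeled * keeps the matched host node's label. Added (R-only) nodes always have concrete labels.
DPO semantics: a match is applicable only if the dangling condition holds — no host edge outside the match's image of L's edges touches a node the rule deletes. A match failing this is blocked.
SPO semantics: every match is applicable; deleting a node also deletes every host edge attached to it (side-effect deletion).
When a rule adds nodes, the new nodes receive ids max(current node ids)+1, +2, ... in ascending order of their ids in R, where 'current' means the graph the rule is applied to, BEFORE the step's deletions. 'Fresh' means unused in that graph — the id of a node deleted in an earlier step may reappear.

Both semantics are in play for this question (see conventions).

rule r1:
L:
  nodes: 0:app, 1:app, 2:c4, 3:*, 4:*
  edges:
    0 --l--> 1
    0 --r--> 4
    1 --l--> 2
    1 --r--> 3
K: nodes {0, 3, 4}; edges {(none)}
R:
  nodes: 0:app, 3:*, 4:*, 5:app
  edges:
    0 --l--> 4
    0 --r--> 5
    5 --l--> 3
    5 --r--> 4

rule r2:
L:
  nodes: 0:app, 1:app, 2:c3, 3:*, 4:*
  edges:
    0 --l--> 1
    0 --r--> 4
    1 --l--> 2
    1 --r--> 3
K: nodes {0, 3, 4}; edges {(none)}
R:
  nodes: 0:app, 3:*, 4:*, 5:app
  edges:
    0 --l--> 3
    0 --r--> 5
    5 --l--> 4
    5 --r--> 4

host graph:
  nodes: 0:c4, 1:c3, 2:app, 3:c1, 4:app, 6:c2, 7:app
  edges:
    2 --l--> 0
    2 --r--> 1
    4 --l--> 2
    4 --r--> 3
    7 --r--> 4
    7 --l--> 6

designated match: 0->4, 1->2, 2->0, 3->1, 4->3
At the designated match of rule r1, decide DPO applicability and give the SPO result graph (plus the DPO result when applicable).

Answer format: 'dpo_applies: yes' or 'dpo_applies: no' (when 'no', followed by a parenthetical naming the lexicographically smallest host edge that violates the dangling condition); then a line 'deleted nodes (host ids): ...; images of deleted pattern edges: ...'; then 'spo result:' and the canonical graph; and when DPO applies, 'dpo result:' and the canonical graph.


dpo_applies: yes
deleted nodes (host ids): 0, 2; images of deleted pattern edges: (2,0,l); (2,1,r); (4,2,l); (4,3,r)
spo result:
nodes: 1:c3, 3:c1, 4:app, 6:c2, 7:app, 8:app
edges: (4,3,l); (4,8,r); (7,4,r); (7,6,l); (8,1,l); (8,3,r)
dpo result:
nodes: 1:c3, 3:c1, 4:app, 6:c2, 7:app, 8:app
edges: (4,3,l); (4,8,r); (7,4,r); (7,6,l); (8,1,l); (8,3,r)
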